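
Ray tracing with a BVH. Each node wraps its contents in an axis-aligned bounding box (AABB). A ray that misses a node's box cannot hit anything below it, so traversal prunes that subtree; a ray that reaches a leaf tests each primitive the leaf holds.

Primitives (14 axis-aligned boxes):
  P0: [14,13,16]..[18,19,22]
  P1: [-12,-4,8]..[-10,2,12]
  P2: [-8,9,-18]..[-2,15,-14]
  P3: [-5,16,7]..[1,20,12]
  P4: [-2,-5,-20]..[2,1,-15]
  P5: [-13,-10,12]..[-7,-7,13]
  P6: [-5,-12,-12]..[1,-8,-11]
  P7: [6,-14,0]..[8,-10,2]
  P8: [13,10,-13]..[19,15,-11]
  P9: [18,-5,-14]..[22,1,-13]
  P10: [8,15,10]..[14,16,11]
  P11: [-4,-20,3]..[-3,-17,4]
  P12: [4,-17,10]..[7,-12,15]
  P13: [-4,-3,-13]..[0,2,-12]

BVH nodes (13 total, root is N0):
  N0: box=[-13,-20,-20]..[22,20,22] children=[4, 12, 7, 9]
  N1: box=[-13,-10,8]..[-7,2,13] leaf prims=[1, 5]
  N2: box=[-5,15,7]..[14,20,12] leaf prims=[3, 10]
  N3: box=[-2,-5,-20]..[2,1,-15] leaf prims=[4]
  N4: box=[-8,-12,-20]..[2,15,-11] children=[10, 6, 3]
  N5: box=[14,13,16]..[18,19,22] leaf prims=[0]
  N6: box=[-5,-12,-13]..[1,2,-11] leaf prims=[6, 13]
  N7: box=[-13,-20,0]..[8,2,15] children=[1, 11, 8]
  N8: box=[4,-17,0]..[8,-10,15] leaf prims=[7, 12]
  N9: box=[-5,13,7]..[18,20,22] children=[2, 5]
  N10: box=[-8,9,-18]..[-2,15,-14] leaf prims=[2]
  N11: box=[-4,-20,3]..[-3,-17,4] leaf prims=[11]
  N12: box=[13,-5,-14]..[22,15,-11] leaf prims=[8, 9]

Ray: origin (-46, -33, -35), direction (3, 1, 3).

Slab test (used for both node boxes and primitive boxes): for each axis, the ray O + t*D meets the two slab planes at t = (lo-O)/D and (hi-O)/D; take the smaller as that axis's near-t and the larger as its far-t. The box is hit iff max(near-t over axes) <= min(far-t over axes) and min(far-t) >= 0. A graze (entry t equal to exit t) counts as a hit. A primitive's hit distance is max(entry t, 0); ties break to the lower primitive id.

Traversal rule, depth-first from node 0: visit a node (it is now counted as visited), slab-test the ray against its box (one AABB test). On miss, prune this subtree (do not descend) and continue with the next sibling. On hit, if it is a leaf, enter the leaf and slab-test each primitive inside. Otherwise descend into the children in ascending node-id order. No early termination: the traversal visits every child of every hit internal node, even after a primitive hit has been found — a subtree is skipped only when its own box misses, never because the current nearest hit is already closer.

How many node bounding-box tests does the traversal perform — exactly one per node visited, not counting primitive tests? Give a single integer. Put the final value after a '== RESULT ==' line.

Trace the traversal:
N0 x:[11,68/3] y:[13,53] z:[5,19] -> hit [13,19], descend [4, 7, 9, 12]
  N4 x:[38/3,16] y:[21,48] z:[5,8] -> miss, prune
  N7 x:[11,18] y:[13,35] z:[35/3,50/3] -> hit [13,50/3], descend [1, 8, 11]
    N1 x:[11,13] y:[23,35] z:[43/3,16] -> miss, prune
    N8 x:[50/3,18] y:[16,23] z:[35/3,50/3] -> hit [50/3,50/3] leaf, test {P7(miss), P12@t=50/3}
    N11 x:[14,43/3] y:[13,16] z:[38/3,13] -> miss, prune
  N9 x:[41/3,64/3] y:[46,53] z:[14,19] -> miss, prune
  N12 x:[59/3,68/3] y:[28,48] z:[7,8] -> miss, prune

order=[0, 4, 7, 1, 8, 11, 9, 12]  |boxes|=8  |leaves|=1  hit=P12

== RESULT ==
8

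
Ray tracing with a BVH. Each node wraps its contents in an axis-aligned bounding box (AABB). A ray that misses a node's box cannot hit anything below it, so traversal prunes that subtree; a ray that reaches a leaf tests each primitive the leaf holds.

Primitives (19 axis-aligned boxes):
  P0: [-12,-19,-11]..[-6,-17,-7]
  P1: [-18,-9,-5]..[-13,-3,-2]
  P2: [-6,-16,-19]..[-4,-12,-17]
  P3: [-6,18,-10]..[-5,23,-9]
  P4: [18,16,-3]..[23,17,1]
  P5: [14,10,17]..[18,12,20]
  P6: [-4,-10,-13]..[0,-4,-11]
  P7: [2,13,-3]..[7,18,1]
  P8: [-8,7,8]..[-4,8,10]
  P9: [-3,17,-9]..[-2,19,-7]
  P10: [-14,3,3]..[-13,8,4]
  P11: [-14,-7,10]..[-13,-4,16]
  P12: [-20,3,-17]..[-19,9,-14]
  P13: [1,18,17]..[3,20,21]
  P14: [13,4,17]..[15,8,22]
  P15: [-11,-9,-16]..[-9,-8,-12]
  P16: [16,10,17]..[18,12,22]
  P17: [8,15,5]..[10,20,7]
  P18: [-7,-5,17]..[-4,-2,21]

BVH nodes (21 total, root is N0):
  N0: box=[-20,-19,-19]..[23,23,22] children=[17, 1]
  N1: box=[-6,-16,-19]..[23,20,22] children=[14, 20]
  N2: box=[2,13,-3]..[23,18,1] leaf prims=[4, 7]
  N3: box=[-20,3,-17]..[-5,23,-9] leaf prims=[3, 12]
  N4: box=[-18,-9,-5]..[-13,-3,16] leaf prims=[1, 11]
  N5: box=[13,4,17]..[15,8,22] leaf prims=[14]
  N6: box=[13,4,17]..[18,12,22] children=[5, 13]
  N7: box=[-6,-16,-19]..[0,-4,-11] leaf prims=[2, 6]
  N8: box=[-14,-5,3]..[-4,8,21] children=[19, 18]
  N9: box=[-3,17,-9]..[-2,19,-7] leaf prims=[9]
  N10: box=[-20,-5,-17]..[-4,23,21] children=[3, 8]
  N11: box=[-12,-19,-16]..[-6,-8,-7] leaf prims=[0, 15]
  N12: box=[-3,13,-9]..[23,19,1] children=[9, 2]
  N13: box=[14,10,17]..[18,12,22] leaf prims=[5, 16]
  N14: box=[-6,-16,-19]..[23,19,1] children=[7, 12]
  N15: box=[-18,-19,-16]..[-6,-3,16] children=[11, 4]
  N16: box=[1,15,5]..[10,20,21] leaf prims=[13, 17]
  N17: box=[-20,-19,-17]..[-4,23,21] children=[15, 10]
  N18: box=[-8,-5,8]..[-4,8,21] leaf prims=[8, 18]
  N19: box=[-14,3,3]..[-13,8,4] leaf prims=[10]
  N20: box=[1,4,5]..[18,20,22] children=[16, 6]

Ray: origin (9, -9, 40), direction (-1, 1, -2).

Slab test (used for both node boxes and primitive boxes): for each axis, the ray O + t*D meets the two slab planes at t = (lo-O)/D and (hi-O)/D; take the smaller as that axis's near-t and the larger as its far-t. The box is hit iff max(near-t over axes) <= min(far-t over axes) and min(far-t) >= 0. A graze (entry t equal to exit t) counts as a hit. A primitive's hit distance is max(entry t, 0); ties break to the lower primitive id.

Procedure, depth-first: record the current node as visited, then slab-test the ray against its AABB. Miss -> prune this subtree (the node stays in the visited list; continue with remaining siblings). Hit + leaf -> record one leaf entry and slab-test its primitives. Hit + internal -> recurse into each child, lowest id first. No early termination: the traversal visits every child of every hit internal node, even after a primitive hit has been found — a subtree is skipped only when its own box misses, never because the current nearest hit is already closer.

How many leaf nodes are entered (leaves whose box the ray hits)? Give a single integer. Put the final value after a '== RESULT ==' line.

Traverse from the root:
N0 x:[-14,29] y:[-10,32] z:[9,59/2] -> hit [9,29], descend [1, 17]
  N1 x:[-14,15] y:[-7,29] z:[9,59/2] -> hit [9,15], descend [14, 20]
    N14 x:[-14,15] y:[-7,28] z:[39/2,59/2] -> miss, prune
    N20 x:[-9,8] y:[13,29] z:[9,35/2] -> miss, prune
  N17 x:[13,29] y:[-10,32] z:[19/2,57/2] -> hit [13,57/2], descend [10, 15]
    N10 x:[13,29] y:[4,32] z:[19/2,57/2] -> hit [13,57/2], descend [3, 8]
      N3 x:[14,29] y:[12,32] z:[49/2,57/2] -> hit [49/2,57/2] leaf, test {P3(miss), P12(miss)}
      N8 x:[13,23] y:[4,17] z:[19/2,37/2] -> hit [13,17], descend [18, 19]
        N18 x:[13,17] y:[4,17] z:[19/2,16] -> hit [13,16] leaf, test {P8@t=16, P18(miss)}
        N19 x:[22,23] y:[12,17] z:[18,37/2] -> miss, prune
    N15 x:[15,27] y:[-10,6] z:[12,28] -> miss, prune

Summary -> nodes [0, 1, 14, 20, 17, 10, 3, 8, 18, 19, 15]; box-tests=11; leaf-entries=2; first=P8

== RESULT ==
2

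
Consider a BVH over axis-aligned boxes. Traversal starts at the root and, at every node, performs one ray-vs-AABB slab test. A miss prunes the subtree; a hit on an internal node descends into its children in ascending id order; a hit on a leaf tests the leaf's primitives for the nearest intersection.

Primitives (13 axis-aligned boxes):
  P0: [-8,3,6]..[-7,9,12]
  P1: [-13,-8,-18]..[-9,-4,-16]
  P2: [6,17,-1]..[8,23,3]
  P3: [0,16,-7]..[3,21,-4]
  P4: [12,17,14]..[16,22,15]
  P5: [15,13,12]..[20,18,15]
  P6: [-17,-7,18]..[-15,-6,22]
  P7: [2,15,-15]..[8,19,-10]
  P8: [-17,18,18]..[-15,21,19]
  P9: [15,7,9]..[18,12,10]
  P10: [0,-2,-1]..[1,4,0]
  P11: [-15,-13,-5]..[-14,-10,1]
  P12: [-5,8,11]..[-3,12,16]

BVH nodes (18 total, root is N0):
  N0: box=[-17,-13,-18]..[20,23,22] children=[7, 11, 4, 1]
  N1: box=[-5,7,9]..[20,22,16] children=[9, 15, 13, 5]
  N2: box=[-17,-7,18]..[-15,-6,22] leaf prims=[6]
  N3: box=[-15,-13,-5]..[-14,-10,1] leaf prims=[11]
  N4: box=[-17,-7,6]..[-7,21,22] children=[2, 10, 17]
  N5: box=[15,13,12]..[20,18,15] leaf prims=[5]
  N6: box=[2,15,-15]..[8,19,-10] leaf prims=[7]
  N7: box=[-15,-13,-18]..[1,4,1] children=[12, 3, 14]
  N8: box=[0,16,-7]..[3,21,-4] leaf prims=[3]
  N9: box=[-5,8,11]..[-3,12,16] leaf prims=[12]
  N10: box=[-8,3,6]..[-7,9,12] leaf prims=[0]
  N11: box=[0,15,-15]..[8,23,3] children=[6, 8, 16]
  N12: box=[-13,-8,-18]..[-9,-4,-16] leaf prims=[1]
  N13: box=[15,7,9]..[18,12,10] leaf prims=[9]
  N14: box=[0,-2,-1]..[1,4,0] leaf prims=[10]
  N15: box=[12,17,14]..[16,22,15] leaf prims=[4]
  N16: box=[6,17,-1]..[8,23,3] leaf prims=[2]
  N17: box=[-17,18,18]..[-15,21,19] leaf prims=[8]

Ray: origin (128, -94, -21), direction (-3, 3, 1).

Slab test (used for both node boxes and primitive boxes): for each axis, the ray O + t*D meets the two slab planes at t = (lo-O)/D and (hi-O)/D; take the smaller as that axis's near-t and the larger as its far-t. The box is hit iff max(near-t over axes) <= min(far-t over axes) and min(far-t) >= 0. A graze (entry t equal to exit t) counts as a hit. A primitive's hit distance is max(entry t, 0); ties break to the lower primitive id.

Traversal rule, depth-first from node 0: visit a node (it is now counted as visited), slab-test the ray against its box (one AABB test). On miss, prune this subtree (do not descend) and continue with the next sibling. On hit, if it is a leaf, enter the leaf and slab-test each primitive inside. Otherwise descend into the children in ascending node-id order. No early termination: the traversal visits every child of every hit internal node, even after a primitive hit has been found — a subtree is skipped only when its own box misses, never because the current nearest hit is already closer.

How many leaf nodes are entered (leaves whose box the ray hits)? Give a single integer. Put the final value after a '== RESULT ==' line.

Traverse from the root:
N0 x:[36,145/3] y:[27,39] z:[3,43] -> hit [36,39], descend [1, 4, 7, 11]
  N1 x:[36,133/3] y:[101/3,116/3] z:[30,37] -> hit [36,37], descend [5, 9, 13, 15]
    N5 x:[36,113/3] y:[107/3,112/3] z:[33,36] -> hit [36,36] leaf, test {P5@t=36}
    N9 x:[131/3,133/3] y:[34,106/3] z:[32,37] -> miss, prune
    N13 x:[110/3,113/3] y:[101/3,106/3] z:[30,31] -> miss, prune
    N15 x:[112/3,116/3] y:[37,116/3] z:[35,36] -> miss, prune
  N4 x:[45,145/3] y:[29,115/3] z:[27,43] -> miss, prune
  N7 x:[127/3,143/3] y:[27,98/3] z:[3,22] -> miss, prune
  N11 x:[40,128/3] y:[109/3,39] z:[6,24] -> miss, prune

Visited [0, 1, 5, 9, 13, 15, 4, 7, 11]. Tests: 9 box, 1 leaf. Nearest: P5.

== RESULT ==
1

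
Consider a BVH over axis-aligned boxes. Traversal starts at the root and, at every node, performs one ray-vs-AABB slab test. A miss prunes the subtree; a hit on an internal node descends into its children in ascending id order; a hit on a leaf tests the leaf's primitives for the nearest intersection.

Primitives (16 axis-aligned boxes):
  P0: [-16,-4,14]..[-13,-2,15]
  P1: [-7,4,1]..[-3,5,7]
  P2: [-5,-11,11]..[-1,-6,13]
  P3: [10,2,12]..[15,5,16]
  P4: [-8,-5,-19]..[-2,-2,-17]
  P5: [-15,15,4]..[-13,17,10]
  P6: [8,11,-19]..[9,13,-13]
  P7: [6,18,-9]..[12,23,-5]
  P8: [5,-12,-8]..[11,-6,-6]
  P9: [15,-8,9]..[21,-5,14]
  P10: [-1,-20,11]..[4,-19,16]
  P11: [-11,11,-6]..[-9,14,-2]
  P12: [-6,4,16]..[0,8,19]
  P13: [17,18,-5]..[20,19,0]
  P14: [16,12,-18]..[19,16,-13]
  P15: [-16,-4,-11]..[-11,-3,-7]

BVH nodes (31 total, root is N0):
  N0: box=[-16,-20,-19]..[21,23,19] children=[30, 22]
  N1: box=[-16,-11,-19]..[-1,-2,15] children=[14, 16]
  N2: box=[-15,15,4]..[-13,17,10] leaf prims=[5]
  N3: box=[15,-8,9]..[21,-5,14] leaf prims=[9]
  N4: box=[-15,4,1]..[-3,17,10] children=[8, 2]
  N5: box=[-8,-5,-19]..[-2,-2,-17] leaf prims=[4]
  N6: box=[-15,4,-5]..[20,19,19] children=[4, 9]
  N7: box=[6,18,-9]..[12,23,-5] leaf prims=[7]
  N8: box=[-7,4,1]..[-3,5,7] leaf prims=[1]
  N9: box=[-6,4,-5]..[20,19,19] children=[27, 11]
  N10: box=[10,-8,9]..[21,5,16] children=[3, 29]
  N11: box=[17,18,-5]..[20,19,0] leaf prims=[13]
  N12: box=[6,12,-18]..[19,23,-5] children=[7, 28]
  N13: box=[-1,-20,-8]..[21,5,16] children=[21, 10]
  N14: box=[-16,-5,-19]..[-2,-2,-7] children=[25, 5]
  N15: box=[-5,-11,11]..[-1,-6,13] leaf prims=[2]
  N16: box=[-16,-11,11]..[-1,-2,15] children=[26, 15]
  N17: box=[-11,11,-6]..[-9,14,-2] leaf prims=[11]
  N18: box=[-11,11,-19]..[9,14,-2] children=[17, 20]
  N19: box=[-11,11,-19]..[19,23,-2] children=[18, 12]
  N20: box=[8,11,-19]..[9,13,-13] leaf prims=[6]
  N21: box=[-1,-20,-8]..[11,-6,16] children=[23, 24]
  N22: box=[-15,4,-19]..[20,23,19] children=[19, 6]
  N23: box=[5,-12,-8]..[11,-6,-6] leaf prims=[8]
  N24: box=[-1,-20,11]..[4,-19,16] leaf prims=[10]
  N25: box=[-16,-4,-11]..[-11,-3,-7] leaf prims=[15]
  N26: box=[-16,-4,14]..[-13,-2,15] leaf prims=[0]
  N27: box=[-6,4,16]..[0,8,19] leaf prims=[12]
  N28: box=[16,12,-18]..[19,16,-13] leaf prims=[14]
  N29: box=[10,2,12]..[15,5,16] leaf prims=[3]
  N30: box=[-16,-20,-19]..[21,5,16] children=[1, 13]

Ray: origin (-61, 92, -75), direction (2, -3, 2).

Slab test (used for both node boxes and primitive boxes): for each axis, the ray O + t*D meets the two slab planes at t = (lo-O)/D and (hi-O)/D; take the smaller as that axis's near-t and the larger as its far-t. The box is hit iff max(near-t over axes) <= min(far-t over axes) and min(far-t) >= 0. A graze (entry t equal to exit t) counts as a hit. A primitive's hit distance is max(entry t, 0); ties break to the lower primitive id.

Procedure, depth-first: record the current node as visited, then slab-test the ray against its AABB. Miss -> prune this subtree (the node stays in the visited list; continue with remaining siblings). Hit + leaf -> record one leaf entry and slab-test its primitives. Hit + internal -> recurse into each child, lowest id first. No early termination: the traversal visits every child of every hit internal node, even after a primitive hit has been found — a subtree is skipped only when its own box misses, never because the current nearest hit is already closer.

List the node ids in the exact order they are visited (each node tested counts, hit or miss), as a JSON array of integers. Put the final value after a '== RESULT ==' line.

Traverse from the root:
N0 x:[45/2,41] y:[23,112/3] z:[28,47] -> hit [28,112/3], descend [22, 30]
  N22 x:[23,81/2] y:[23,88/3] z:[28,47] -> hit [28,88/3], descend [6, 19]
    N6 x:[23,81/2] y:[73/3,88/3] z:[35,47] -> miss, prune
    N19 x:[25,40] y:[23,27] z:[28,73/2] -> miss, prune
  N30 x:[45/2,41] y:[29,112/3] z:[28,91/2] -> hit [29,112/3], descend [1, 13]
    N1 x:[45/2,30] y:[94/3,103/3] z:[28,45] -> miss, prune
    N13 x:[30,41] y:[29,112/3] z:[67/2,91/2] -> hit [67/2,112/3], descend [10, 21]
      N10 x:[71/2,41] y:[29,100/3] z:[42,91/2] -> miss, prune
      N21 x:[30,36] y:[98/3,112/3] z:[67/2,91/2] -> hit [67/2,36], descend [23, 24]
        N23 x:[33,36] y:[98/3,104/3] z:[67/2,69/2] -> hit [67/2,69/2] leaf, test {P8@t=67/2}
        N24 x:[30,65/2] y:[37,112/3] z:[43,91/2] -> miss, prune

Visited [0, 22, 6, 19, 30, 1, 13, 10, 21, 23, 24]. Tests: 11 box, 1 leaf. Nearest: P8.

== RESULT ==
[0, 22, 6, 19, 30, 1, 13, 10, 21, 23, 24]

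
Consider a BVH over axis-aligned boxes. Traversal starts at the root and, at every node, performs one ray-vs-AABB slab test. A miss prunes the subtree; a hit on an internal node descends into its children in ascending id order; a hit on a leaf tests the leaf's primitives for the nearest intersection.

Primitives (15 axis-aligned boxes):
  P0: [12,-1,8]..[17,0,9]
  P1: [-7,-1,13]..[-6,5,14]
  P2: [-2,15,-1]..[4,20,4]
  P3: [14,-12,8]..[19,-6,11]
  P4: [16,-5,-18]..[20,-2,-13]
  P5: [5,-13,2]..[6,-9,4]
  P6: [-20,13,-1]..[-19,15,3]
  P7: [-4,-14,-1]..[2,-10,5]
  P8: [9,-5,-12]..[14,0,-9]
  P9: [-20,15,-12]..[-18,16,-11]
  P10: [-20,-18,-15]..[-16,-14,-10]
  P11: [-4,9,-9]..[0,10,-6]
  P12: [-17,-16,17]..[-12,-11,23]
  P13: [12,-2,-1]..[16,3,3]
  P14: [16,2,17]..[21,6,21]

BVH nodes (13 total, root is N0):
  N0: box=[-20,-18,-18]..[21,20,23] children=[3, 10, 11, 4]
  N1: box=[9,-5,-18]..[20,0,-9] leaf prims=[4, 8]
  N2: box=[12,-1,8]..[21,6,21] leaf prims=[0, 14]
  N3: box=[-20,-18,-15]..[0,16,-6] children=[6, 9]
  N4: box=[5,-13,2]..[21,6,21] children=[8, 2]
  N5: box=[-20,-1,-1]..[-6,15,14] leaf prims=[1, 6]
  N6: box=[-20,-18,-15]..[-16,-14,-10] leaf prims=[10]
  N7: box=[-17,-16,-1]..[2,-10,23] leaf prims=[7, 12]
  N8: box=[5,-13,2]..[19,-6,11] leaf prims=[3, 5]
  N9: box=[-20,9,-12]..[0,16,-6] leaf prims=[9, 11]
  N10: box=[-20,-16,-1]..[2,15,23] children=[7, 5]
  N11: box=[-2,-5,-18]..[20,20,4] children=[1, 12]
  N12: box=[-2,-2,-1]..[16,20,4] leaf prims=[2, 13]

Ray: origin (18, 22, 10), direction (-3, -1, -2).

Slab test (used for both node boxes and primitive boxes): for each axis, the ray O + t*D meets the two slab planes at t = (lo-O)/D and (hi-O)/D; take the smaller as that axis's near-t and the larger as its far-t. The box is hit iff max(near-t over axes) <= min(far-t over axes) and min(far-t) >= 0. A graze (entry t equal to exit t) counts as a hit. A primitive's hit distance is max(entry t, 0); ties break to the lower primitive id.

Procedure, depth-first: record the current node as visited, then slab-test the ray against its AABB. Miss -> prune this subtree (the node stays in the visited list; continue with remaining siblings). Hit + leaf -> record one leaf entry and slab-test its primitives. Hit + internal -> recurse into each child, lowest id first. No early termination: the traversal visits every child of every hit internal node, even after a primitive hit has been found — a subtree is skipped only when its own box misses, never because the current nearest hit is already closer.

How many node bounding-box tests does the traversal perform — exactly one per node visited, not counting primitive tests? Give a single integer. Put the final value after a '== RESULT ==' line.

Traverse from the root:
N0 x:[-1,38/3] y:[2,40] z:[-13/2,14] -> hit [2,38/3], descend [3, 4, 10, 11]
  N3 x:[6,38/3] y:[6,40] z:[8,25/2] -> hit [8,25/2], descend [6, 9]
    N6 x:[34/3,38/3] y:[36,40] z:[10,25/2] -> miss, prune
    N9 x:[6,38/3] y:[6,13] z:[8,11] -> hit [8,11] leaf, test {P9(miss), P11(miss)}
  N4 x:[-1,13/3] y:[16,35] z:[-11/2,4] -> miss, prune
  N10 x:[16/3,38/3] y:[7,38] z:[-13/2,11/2] -> miss, prune
  N11 x:[-2/3,20/3] y:[2,27] z:[3,14] -> hit [3,20/3], descend [1, 12]
    N1 x:[-2/3,3] y:[22,27] z:[19/2,14] -> miss, prune
    N12 x:[2/3,20/3] y:[2,24] z:[3,11/2] -> hit [3,11/2] leaf, test {P2@t=14/3, P13(miss)}

order=[0, 3, 6, 9, 4, 10, 11, 1, 12]  |boxes|=9  |leaves|=2  hit=P2

== RESULT ==
9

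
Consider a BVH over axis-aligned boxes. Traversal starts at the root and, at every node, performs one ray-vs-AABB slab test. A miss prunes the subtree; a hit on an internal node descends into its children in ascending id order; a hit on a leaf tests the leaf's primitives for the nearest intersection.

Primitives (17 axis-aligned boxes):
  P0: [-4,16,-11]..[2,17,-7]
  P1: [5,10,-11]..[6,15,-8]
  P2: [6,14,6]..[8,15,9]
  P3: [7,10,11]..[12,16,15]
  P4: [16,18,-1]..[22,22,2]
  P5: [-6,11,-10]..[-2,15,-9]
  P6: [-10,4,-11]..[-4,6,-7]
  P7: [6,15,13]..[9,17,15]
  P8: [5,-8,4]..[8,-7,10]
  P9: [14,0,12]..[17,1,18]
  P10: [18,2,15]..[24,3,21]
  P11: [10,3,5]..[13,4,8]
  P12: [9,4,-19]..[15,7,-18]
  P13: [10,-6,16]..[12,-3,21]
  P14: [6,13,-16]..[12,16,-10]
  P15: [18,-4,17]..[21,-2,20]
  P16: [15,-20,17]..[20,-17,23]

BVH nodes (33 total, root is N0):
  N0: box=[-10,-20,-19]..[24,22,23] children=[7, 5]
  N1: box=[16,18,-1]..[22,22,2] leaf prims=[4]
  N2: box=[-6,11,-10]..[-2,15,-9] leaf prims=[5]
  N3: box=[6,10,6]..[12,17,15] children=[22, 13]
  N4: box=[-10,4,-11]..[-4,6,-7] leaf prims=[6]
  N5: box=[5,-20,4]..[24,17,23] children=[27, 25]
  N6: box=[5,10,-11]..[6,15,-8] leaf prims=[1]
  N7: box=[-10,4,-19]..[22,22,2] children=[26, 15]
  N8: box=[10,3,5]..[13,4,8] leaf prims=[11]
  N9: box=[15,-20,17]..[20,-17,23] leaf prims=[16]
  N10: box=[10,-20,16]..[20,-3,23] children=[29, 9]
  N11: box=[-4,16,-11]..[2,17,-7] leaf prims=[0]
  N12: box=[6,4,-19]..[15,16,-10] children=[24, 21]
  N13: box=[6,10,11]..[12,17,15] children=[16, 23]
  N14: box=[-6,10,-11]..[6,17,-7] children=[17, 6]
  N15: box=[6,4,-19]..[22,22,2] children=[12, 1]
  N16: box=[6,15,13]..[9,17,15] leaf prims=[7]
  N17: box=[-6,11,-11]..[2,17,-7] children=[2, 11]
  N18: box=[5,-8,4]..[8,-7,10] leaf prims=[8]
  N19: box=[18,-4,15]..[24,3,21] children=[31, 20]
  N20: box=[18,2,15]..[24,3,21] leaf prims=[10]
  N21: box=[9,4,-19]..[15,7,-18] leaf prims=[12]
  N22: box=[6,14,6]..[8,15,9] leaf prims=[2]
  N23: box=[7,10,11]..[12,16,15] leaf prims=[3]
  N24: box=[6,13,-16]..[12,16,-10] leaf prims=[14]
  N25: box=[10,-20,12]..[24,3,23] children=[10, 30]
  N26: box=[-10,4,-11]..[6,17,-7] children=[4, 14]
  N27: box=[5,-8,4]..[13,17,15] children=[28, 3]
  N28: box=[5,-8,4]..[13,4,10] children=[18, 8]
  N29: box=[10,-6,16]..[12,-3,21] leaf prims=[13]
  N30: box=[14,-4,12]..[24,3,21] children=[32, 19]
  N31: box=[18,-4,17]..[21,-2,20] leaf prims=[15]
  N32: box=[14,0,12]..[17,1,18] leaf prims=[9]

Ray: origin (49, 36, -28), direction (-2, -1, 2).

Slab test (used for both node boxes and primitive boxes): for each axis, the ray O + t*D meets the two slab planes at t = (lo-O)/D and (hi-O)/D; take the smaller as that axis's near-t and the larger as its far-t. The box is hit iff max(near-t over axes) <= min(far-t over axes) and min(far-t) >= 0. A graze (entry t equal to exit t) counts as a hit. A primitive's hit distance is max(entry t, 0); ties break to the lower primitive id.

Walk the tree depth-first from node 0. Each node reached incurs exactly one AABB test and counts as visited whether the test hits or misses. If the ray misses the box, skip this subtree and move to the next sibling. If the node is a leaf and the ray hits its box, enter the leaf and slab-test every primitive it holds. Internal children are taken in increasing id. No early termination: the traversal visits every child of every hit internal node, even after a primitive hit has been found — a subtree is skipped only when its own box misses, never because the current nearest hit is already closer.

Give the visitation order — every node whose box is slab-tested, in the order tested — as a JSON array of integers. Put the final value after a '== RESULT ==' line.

Trace the traversal:
N0 x:[25/2,59/2] y:[14,56] z:[9/2,51/2] -> hit [14,51/2], descend [5, 7]
  N5 x:[25/2,22] y:[19,56] z:[16,51/2] -> hit [19,22], descend [25, 27]
    N25 x:[25/2,39/2] y:[33,56] z:[20,51/2] -> miss, prune
    N27 x:[18,22] y:[19,44] z:[16,43/2] -> hit [19,43/2], descend [3, 28]
      N3 x:[37/2,43/2] y:[19,26] z:[17,43/2] -> hit [19,43/2], descend [13, 22]
        N13 x:[37/2,43/2] y:[19,26] z:[39/2,43/2] -> hit [39/2,43/2], descend [16, 23]
          N16 x:[20,43/2] y:[19,21] z:[41/2,43/2] -> hit [41/2,21] leaf, test {P7@t=41/2}
          N23 x:[37/2,21] y:[20,26] z:[39/2,43/2] -> hit [20,21] leaf, test {P3@t=20}
        N22 x:[41/2,43/2] y:[21,22] z:[17,37/2] -> miss, prune
      N28 x:[18,22] y:[32,44] z:[16,19] -> miss, prune
  N7 x:[27/2,59/2] y:[14,32] z:[9/2,15] -> hit [14,15], descend [15, 26]
    N15 x:[27/2,43/2] y:[14,32] z:[9/2,15] -> hit [14,15], descend [1, 12]
      N1 x:[27/2,33/2] y:[14,18] z:[27/2,15] -> hit [14,15] leaf, test {P4@t=14}
      N12 x:[17,43/2] y:[20,32] z:[9/2,9] -> miss, prune
    N26 x:[43/2,59/2] y:[19,32] z:[17/2,21/2] -> miss, prune

order=[0, 5, 25, 27, 3, 13, 16, 23, 22, 28, 7, 15, 1, 12, 26]  |boxes|=15  |leaves|=3  hit=P4

== RESULT ==
[0, 5, 25, 27, 3, 13, 16, 23, 22, 28, 7, 15, 1, 12, 26]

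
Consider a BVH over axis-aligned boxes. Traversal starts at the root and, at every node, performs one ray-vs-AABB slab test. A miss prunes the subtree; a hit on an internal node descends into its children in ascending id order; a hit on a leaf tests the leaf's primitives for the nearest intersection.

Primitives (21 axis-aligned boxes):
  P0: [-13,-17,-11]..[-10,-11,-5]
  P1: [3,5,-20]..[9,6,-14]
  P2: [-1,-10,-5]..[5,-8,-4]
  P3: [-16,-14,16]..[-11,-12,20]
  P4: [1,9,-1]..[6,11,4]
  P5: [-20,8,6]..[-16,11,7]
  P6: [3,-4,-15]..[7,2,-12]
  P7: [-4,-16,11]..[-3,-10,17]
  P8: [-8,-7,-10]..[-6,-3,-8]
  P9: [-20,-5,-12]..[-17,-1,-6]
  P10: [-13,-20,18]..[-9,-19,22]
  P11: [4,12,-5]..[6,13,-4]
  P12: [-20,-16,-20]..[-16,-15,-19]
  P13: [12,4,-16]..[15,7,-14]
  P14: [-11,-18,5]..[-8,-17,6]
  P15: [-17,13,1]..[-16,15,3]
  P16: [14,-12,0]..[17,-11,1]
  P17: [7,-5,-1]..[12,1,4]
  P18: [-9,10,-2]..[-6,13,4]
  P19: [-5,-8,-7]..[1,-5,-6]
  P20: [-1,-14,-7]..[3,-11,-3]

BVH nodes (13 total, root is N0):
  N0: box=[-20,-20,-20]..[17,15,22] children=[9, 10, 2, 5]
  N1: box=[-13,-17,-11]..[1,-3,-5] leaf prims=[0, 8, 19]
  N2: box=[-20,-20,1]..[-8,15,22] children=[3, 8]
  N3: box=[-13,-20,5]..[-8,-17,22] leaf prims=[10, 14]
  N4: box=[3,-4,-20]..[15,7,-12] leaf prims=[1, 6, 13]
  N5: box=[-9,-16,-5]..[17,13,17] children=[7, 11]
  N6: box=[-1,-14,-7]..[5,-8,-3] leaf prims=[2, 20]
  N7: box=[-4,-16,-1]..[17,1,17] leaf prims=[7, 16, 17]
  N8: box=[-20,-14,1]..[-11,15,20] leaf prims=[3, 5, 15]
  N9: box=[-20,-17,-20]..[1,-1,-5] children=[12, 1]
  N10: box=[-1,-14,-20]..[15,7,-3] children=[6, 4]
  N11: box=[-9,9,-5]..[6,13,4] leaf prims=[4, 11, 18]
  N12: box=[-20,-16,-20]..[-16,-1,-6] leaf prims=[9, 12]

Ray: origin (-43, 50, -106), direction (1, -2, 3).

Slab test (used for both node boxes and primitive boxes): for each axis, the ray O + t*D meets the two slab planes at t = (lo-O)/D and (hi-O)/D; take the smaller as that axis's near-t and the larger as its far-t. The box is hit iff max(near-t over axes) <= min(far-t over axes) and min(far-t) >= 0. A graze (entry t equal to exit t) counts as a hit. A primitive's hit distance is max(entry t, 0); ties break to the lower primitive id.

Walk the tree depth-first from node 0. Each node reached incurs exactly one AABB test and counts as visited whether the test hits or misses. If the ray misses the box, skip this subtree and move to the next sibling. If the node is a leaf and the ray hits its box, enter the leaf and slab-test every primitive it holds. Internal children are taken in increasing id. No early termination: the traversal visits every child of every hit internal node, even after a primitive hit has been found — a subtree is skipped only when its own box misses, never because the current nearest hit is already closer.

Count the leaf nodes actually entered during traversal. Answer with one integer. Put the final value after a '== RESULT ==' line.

Traverse from the root:
N0 x:[23,60] y:[35/2,35] z:[86/3,128/3] -> hit [86/3,35], descend [2, 5, 9, 10]
  N2 x:[23,35] y:[35/2,35] z:[107/3,128/3] -> miss, prune
  N5 x:[34,60] y:[37/2,33] z:[101/3,41] -> miss, prune
  N9 x:[23,44] y:[51/2,67/2] z:[86/3,101/3] -> hit [86/3,67/2], descend [1, 12]
    N1 x:[30,44] y:[53/2,67/2] z:[95/3,101/3] -> hit [95/3,67/2] leaf, test {P0@t=95/3, P8(miss), P19(miss)}
    N12 x:[23,27] y:[51/2,33] z:[86/3,100/3] -> miss, prune
  N10 x:[42,58] y:[43/2,32] z:[86/3,103/3] -> miss, prune

Visited [0, 2, 5, 9, 1, 12, 10]. Tests: 7 box, 1 leaf. Nearest: P0.

== RESULT ==
1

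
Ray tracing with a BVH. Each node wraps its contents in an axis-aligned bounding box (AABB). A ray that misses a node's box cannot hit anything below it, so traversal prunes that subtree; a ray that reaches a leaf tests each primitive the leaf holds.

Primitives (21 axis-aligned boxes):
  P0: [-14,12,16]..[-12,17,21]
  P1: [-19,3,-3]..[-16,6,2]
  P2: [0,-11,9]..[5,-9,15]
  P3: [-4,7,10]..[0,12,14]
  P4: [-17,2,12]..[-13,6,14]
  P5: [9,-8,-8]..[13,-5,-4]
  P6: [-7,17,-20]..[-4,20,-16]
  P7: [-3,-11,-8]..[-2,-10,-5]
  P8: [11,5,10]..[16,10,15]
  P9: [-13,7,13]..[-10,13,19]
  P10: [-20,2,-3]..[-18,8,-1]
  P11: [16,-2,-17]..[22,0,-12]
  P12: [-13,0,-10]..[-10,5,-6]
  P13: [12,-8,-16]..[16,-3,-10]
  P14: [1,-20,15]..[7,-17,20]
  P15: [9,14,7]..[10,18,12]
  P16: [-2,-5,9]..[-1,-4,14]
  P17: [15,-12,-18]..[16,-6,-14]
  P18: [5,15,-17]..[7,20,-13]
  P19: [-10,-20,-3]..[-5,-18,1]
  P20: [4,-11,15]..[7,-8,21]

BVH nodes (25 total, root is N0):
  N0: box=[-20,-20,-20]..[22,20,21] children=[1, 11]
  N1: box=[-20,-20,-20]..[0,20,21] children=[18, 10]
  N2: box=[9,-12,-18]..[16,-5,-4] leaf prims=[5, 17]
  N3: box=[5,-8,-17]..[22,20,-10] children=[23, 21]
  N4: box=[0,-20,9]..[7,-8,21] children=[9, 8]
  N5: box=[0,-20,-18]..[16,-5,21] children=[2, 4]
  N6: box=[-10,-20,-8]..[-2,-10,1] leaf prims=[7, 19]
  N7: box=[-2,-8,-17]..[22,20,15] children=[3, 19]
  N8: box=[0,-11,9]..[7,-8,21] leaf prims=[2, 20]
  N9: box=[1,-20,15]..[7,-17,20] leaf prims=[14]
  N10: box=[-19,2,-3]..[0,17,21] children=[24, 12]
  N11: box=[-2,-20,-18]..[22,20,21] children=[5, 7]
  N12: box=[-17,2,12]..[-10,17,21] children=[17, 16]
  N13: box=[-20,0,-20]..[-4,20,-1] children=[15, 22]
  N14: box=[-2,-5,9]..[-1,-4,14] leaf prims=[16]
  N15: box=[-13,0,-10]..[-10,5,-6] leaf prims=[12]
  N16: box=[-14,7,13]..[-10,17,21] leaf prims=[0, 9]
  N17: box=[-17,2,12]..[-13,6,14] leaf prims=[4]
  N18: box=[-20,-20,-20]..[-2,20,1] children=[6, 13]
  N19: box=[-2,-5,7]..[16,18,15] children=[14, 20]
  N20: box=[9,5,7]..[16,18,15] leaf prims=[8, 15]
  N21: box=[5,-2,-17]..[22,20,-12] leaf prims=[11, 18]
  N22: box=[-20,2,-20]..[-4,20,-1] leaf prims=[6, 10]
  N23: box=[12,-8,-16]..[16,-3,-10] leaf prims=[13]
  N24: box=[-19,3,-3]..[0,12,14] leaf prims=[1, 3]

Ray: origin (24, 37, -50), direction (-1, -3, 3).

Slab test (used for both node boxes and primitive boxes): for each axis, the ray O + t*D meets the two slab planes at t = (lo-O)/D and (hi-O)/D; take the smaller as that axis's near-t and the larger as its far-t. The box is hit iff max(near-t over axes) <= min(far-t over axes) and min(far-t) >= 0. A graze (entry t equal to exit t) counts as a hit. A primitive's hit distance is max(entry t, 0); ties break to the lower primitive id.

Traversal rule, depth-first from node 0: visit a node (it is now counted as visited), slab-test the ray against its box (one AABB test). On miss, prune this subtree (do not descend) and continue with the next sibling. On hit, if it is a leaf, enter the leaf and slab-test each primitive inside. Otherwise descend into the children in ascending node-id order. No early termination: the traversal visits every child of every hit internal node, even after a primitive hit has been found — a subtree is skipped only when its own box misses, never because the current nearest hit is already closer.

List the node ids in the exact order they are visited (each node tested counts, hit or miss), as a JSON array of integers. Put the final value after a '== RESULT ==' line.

Trace the traversal:
N0 x:[2,44] y:[17/3,19] z:[10,71/3] -> hit [10,19], descend [1, 11]
  N1 x:[24,44] y:[17/3,19] z:[10,71/3] -> miss, prune
  N11 x:[2,26] y:[17/3,19] z:[32/3,71/3] -> hit [32/3,19], descend [5, 7]
    N5 x:[8,24] y:[14,19] z:[32/3,71/3] -> hit [14,19], descend [2, 4]
      N2 x:[8,15] y:[14,49/3] z:[32/3,46/3] -> hit [14,15] leaf, test {P5@t=14, P17(miss)}
      N4 x:[17,24] y:[15,19] z:[59/3,71/3] -> miss, prune
    N7 x:[2,26] y:[17/3,15] z:[11,65/3] -> hit [11,15], descend [3, 19]
      N3 x:[2,19] y:[17/3,15] z:[11,40/3] -> hit [11,40/3], descend [21, 23]
        N21 x:[2,19] y:[17/3,13] z:[11,38/3] -> hit [11,38/3] leaf, test {P11(miss), P18(miss)}
        N23 x:[8,12] y:[40/3,15] z:[34/3,40/3] -> miss, prune
      N19 x:[8,26] y:[19/3,14] z:[19,65/3] -> miss, prune

11 AABB tests over nodes [0, 1, 11, 5, 2, 4, 7, 3, 21, 23, 19]; 2 leaves entered; closest P5.

== RESULT ==
[0, 1, 11, 5, 2, 4, 7, 3, 21, 23, 19]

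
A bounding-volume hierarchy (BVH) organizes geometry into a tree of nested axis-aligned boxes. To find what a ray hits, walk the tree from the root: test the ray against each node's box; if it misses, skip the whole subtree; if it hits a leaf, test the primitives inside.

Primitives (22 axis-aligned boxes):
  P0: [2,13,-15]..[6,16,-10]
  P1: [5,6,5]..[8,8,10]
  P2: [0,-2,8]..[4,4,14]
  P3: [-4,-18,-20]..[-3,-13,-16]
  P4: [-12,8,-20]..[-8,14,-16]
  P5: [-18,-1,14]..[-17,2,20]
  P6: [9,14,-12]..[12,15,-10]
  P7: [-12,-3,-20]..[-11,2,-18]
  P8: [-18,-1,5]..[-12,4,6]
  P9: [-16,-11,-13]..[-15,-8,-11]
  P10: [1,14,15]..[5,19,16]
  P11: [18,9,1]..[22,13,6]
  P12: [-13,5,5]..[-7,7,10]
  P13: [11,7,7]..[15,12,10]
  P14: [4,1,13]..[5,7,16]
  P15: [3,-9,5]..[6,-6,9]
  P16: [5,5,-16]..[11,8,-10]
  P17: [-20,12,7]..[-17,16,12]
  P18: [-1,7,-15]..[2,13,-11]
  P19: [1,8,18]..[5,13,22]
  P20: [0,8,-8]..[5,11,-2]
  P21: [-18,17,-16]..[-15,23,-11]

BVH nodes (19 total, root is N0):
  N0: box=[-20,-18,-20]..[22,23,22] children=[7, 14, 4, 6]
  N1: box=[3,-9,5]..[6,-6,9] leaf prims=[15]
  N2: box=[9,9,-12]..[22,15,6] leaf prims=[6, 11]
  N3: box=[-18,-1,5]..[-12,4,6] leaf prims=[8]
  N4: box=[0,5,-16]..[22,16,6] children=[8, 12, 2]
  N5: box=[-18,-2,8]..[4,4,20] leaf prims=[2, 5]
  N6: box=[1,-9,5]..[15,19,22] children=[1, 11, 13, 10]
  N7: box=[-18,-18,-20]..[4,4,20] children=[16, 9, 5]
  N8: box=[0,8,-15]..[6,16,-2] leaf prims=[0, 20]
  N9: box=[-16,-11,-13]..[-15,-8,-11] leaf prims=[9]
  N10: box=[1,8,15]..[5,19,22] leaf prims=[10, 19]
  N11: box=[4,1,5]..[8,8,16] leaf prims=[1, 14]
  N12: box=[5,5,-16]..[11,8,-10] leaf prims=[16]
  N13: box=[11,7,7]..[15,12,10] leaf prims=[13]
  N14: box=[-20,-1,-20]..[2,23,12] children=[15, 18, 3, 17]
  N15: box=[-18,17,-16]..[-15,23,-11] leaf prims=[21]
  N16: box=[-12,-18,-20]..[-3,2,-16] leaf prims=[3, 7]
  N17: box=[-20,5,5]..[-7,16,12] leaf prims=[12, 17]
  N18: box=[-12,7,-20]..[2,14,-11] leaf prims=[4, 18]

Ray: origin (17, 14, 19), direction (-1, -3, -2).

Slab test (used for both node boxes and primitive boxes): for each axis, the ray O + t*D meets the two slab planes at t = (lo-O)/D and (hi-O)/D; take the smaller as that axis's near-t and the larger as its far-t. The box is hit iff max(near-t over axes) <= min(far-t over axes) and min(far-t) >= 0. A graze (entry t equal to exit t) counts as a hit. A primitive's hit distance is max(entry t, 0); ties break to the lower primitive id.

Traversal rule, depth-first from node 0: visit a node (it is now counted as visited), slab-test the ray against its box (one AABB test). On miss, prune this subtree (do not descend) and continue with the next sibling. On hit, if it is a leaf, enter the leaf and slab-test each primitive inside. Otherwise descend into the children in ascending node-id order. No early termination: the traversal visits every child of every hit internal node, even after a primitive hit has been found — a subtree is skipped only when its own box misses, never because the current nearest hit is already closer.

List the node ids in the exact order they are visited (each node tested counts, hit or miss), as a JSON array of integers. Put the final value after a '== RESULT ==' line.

Trace the traversal:
N0 x:[-5,37] y:[-3,32/3] z:[-3/2,39/2] -> hit [-3/2,32/3], descend [4, 6, 7, 14]
  N4 x:[-5,17] y:[-2/3,3] z:[13/2,35/2] -> miss, prune
  N6 x:[2,16] y:[-5/3,23/3] z:[-3/2,7] -> hit [2,7], descend [1, 10, 11, 13]
    N1 x:[11,14] y:[20/3,23/3] z:[5,7] -> miss, prune
    N10 x:[12,16] y:[-5/3,2] z:[-3/2,2] -> miss, prune
    N11 x:[9,13] y:[2,13/3] z:[3/2,7] -> miss, prune
    N13 x:[2,6] y:[2/3,7/3] z:[9/2,6] -> miss, prune
  N7 x:[13,35] y:[10/3,32/3] z:[-1/2,39/2] -> miss, prune
  N14 x:[15,37] y:[-3,5] z:[7/2,39/2] -> miss, prune

Summary -> nodes [0, 4, 6, 1, 10, 11, 13, 7, 14]; box-tests=9; leaf-entries=0; first=miss

== RESULT ==
[0, 4, 6, 1, 10, 11, 13, 7, 14]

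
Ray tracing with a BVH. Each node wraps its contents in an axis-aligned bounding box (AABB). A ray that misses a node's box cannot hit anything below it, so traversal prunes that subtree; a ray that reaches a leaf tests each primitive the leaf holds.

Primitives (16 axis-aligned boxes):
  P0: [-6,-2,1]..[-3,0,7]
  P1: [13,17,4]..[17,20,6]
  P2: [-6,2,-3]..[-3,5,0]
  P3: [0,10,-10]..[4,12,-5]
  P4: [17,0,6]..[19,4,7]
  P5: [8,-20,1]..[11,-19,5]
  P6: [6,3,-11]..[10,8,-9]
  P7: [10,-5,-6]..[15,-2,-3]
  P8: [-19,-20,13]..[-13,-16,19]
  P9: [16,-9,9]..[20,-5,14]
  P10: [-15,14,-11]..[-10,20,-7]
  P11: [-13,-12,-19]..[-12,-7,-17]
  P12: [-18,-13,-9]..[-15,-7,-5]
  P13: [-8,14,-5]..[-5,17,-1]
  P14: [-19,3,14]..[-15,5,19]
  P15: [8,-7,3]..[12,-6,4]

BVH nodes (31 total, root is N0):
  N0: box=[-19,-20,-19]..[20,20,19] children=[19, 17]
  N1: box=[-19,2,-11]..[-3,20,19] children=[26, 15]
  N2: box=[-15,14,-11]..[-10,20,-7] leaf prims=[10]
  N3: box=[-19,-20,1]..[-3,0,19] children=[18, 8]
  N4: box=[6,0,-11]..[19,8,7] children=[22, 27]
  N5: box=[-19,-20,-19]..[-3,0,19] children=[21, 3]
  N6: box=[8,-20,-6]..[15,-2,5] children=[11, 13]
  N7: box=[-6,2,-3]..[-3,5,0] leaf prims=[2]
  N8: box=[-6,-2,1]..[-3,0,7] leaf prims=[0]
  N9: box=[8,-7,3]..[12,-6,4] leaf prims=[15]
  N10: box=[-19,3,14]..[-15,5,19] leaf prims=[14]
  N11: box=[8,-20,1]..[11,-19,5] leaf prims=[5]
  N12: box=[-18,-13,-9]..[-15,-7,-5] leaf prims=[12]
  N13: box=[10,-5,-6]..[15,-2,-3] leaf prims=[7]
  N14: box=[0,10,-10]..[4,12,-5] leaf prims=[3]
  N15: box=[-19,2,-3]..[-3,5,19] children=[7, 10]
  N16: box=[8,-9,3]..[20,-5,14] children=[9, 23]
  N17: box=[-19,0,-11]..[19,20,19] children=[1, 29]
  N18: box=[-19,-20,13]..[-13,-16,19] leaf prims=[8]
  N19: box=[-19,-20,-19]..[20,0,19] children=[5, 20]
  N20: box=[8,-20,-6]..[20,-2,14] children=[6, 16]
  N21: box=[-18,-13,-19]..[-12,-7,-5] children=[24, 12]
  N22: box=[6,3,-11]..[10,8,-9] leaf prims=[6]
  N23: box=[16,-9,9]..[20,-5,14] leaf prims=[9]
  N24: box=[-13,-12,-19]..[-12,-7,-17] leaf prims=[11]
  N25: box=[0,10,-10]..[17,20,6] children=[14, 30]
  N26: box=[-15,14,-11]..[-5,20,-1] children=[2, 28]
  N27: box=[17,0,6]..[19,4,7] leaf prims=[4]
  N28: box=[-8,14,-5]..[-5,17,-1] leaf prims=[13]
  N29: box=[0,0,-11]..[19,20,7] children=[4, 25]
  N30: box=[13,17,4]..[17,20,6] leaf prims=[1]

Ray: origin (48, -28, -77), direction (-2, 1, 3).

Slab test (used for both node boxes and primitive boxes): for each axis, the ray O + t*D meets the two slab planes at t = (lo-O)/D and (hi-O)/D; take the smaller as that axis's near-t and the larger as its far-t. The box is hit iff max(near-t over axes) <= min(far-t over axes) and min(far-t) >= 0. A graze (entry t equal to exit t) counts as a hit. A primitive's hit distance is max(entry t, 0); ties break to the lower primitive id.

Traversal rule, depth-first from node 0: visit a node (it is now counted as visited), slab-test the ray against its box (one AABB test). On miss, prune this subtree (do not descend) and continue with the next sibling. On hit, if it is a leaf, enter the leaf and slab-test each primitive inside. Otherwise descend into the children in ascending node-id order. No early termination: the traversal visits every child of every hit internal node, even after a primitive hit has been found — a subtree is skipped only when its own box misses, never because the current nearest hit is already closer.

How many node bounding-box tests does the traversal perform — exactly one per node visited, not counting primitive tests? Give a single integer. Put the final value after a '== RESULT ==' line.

Traverse from the root:
N0 x:[14,67/2] y:[8,48] z:[58/3,32] -> hit [58/3,32], descend [17, 19]
  N17 x:[29/2,67/2] y:[28,48] z:[22,32] -> hit [28,32], descend [1, 29]
    N1 x:[51/2,67/2] y:[30,48] z:[22,32] -> hit [30,32], descend [15, 26]
      N15 x:[51/2,67/2] y:[30,33] z:[74/3,32] -> hit [30,32], descend [7, 10]
        N7 x:[51/2,27] y:[30,33] z:[74/3,77/3] -> miss, prune
        N10 x:[63/2,67/2] y:[31,33] z:[91/3,32] -> hit [63/2,32] leaf, test {P14@t=63/2}
      N26 x:[53/2,63/2] y:[42,48] z:[22,76/3] -> miss, prune
    N29 x:[29/2,24] y:[28,48] z:[22,28] -> miss, prune
  N19 x:[14,67/2] y:[8,28] z:[58/3,32] -> hit [58/3,28], descend [5, 20]
    N5 x:[51/2,67/2] y:[8,28] z:[58/3,32] -> hit [51/2,28], descend [3, 21]
      N3 x:[51/2,67/2] y:[8,28] z:[26,32] -> hit [26,28], descend [8, 18]
        N8 x:[51/2,27] y:[26,28] z:[26,28] -> hit [26,27] leaf, test {P0@t=26}
        N18 x:[61/2,67/2] y:[8,12] z:[30,32] -> miss, prune
      N21 x:[30,33] y:[15,21] z:[58/3,24] -> miss, prune
    N20 x:[14,20] y:[8,26] z:[71/3,91/3] -> miss, prune

15 AABB tests over nodes [0, 17, 1, 15, 7, 10, 26, 29, 19, 5, 3, 8, 18, 21, 20]; 2 leaves entered; closest P0.

== RESULT ==
15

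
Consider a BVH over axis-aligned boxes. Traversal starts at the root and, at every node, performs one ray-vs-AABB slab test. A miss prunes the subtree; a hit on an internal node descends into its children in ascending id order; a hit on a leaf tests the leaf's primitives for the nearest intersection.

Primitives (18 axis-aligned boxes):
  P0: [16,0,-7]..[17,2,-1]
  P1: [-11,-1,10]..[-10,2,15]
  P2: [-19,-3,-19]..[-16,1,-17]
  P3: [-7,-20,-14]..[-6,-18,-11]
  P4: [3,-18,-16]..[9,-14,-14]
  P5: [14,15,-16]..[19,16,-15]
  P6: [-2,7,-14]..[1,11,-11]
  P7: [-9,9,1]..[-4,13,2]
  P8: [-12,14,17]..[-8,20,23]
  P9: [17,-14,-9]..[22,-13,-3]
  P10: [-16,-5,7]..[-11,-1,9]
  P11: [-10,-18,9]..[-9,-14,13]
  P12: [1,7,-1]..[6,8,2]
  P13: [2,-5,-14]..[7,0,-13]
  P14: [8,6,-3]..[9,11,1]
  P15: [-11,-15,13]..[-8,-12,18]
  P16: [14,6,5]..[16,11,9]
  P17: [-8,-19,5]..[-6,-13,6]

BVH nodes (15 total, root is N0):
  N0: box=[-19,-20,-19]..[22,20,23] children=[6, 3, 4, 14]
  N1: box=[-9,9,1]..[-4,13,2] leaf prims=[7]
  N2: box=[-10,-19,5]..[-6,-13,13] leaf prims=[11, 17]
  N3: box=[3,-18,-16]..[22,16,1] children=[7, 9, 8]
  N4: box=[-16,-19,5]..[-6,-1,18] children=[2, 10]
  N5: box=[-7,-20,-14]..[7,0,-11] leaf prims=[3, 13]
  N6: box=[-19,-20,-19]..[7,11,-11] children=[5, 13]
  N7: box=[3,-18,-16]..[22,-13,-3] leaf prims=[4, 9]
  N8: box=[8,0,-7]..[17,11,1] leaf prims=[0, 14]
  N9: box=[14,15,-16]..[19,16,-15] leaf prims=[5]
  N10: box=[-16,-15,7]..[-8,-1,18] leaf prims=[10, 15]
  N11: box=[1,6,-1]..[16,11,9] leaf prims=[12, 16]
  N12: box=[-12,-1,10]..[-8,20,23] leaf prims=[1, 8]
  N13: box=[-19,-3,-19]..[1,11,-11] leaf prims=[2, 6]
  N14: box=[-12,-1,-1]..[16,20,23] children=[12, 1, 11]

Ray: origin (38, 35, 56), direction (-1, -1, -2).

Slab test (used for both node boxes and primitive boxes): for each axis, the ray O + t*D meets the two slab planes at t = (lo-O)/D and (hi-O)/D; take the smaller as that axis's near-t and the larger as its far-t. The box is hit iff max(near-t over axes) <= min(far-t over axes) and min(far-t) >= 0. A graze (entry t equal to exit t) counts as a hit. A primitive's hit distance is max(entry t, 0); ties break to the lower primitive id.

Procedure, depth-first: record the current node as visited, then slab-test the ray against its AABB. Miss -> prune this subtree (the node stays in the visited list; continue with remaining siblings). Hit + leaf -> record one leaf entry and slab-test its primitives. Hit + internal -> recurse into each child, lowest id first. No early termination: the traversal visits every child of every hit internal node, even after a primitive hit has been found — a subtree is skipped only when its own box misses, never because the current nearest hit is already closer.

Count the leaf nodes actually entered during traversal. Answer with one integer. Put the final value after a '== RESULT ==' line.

Traverse from the root:
N0 x:[16,57] y:[15,55] z:[33/2,75/2] -> hit [33/2,75/2], descend [3, 4, 6, 14]
  N3 x:[16,35] y:[19,53] z:[55/2,36] -> hit [55/2,35], descend [7, 8, 9]
    N7 x:[16,35] y:[48,53] z:[59/2,36] -> miss, prune
    N8 x:[21,30] y:[24,35] z:[55/2,63/2] -> hit [55/2,30] leaf, test {P0(miss), P14@t=29}
    N9 x:[19,24] y:[19,20] z:[71/2,36] -> miss, prune
  N4 x:[44,54] y:[36,54] z:[19,51/2] -> miss, prune
  N6 x:[31,57] y:[24,55] z:[67/2,75/2] -> hit [67/2,75/2], descend [5, 13]
    N5 x:[31,45] y:[35,55] z:[67/2,35] -> hit [35,35] leaf, test {P3(miss), P13@t=35}
    N13 x:[37,57] y:[24,38] z:[67/2,75/2] -> hit [37,75/2] leaf, test {P2(miss), P6(miss)}
  N14 x:[22,50] y:[15,36] z:[33/2,57/2] -> hit [22,57/2], descend [1, 11, 12]
    N1 x:[42,47] y:[22,26] z:[27,55/2] -> miss, prune
    N11 x:[22,37] y:[24,29] z:[47/2,57/2] -> hit [24,57/2] leaf, test {P12(miss), P16@t=24}
    N12 x:[46,50] y:[15,36] z:[33/2,23] -> miss, prune

Summary -> nodes [0, 3, 7, 8, 9, 4, 6, 5, 13, 14, 1, 11, 12]; box-tests=13; leaf-entries=4; first=P16

== RESULT ==
4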